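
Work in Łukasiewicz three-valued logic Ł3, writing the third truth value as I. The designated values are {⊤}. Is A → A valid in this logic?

Yes

Every assignment of A over {⊤, I, ⊥} gives a value in {⊤}.
In particular, with A=I: A → A = ⊤.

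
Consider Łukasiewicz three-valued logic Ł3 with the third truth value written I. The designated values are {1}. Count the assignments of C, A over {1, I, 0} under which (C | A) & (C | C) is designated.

Designated under: (C=1, A=1); (C=1, A=I); (C=1, A=0).

3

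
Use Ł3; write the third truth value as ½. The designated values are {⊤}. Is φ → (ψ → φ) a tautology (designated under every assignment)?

Every assignment of φ, ψ over {⊤, ½, ⊥} gives a value in {⊤}.
In particular, with φ=½, ψ=½: φ → (ψ → φ) = ⊤.

Yes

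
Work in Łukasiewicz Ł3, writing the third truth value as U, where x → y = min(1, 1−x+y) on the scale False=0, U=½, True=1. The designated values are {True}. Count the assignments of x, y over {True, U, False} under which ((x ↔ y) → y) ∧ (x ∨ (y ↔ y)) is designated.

6

Of the 9 assignments, 6 give a value in {True}.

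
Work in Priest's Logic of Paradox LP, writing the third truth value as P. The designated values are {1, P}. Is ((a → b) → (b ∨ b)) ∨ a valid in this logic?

Countermodel: a=0, b=0 gives 0, which is not designated.

No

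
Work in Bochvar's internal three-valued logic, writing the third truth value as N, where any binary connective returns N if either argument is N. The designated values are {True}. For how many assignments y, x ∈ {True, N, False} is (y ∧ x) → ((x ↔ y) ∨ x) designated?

4

Designated under: (y=True, x=True); (y=True, x=False); (y=False, x=True); (y=False, x=False).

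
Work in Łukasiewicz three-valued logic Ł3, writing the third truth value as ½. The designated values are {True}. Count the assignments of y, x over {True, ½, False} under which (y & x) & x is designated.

1

Designated under: (y=True, x=True).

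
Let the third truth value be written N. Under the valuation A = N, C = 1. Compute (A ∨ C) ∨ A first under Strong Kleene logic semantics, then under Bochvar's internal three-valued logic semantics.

1; N

In Strong Kleene logic: A ∨ C = N ∨ 1 = 1
(A ∨ C) ∨ A = 1 ∨ N = 1
In Bochvar's internal three-valued logic: A ∨ C = N ∨ 1 = N
(A ∨ C) ∨ A = N ∨ N = N
They differ because Strong Kleene logic and Bochvar's internal three-valued logic treat N differently under the binary connectives.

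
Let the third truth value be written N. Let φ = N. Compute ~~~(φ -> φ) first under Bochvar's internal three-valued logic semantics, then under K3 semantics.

In Bochvar's internal three-valued logic: φ -> φ = N -> N = N
~(φ -> φ) = ~N = N
~~(φ -> φ) = ~N = N
~~~(φ -> φ) = ~N = N
In K3: φ -> φ = N -> N = N
~(φ -> φ) = ~N = N
~~(φ -> φ) = ~N = N
~~~(φ -> φ) = ~N = N

N; N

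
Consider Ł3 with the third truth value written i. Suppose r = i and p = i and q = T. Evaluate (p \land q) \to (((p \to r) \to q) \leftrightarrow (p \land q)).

p \land q = i \land T = i
p \to r = i \to i = T  [min(1, 1−½+½)]
(p \to r) \to q = T \to T = T
p \land q = i \land T = i
((p \to r) \to q) \leftrightarrow (p \land q) = T \leftrightarrow i = i
(p \land q) \to (((p \to r) \to q) \leftrightarrow (p \land q)) = i \to i = T

T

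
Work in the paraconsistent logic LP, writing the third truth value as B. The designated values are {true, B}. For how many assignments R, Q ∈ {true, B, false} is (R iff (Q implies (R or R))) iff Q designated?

8

Of the 9 assignments, 8 give a value in {true, B}.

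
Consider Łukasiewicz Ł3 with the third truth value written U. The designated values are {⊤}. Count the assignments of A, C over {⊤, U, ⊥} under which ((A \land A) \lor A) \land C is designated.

1

Designated under: (A=⊤, C=⊤).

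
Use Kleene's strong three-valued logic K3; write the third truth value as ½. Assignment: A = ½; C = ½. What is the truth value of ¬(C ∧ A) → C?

½

C ∧ A = ½ ∧ ½ = ½
¬(C ∧ A) = ¬½ = ½
¬(C ∧ A) → C = ½ → ½ = ½  [¬½ ∨ ½]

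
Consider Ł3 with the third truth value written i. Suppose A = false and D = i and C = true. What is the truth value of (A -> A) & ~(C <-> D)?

i

A -> A = false -> false = true
C <-> D = true <-> i = i  [1 − |1−½|]
~(C <-> D) = ~i = i
(A -> A) & ~(C <-> D) = true & i = i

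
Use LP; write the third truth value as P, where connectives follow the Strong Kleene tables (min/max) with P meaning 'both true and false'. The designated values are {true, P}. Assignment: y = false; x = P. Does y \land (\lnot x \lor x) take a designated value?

\lnot x = \lnot P = P
\lnot x \lor x = P \lor P = P
y \land (\lnot x \lor x) = false \land P = false
false ∉ {true, P}.

No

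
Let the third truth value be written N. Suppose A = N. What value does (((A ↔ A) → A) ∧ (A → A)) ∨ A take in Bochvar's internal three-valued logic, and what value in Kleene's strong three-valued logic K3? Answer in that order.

In Bochvar's internal three-valued logic: A ↔ A = N ↔ N = N
(A ↔ A) → A = N → N = N  [any arg is the third value ⇒ result is the third value]
A → A = N → N = N
((A ↔ A) → A) ∧ (A → A) = N ∧ N = N
(((A ↔ A) → A) ∧ (A → A)) ∨ A = N ∨ N = N
In Kleene's strong three-valued logic K3: A ↔ A = N ↔ N = N
(A ↔ A) → A = N → N = N  [¬N ∨ N]
A → A = N → N = N
((A ↔ A) → A) ∧ (A → A) = N ∧ N = N
(((A ↔ A) → A) ∧ (A → A)) ∨ A = N ∨ N = N

N; N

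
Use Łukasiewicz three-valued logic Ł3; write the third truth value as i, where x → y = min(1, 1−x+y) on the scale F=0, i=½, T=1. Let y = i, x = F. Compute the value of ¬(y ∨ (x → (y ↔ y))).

F

y ↔ y = i ↔ i = T  [1 − |½−½|]
x → (y ↔ y) = F → T = T
y ∨ (x → (y ↔ y)) = i ∨ T = T
¬(y ∨ (x → (y ↔ y))) = ¬T = F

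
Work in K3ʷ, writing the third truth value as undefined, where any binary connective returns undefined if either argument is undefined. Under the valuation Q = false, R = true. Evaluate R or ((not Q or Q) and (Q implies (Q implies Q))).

true

not Q = not false = true
not Q or Q = true or false = true
Q implies Q = false implies false = true
Q implies (Q implies Q) = false implies true = true
(not Q or Q) and (Q implies (Q implies Q)) = true and true = true
R or ((not Q or Q) and (Q implies (Q implies Q))) = true or true = true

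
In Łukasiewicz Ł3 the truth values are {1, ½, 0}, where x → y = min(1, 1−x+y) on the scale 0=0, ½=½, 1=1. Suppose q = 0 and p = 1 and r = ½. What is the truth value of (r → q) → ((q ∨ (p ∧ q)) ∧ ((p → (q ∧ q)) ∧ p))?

r → q = ½ → 0 = ½  [min(1, 1−½+0)]
p ∧ q = 1 ∧ 0 = 0
q ∨ (p ∧ q) = 0 ∨ 0 = 0
q ∧ q = 0 ∧ 0 = 0
p → (q ∧ q) = 1 → 0 = 0
(p → (q ∧ q)) ∧ p = 0 ∧ 1 = 0
(q ∨ (p ∧ q)) ∧ ((p → (q ∧ q)) ∧ p) = 0 ∧ 0 = 0
(r → q) → ((q ∨ (p ∧ q)) ∧ ((p → (q ∧ q)) ∧ p)) = ½ → 0 = ½

½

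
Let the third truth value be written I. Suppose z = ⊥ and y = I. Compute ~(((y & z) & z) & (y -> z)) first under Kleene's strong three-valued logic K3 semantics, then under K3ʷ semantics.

In Kleene's strong three-valued logic K3: y & z = I & ⊥ = ⊥
(y & z) & z = ⊥ & ⊥ = ⊥
y -> z = I -> ⊥ = I  [~I | ⊥]
((y & z) & z) & (y -> z) = ⊥ & I = ⊥
~(((y & z) & z) & (y -> z)) = ~⊥ = ⊤
In K3ʷ: y & z = I & ⊥ = I
(y & z) & z = I & ⊥ = I
y -> z = I -> ⊥ = I  [any arg is the third value ⇒ result is the third value]
((y & z) & z) & (y -> z) = I & I = I
~(((y & z) & z) & (y -> z)) = ~I = I
They differ because Kleene's strong three-valued logic K3 and K3ʷ treat I differently under the binary connectives.

⊤; I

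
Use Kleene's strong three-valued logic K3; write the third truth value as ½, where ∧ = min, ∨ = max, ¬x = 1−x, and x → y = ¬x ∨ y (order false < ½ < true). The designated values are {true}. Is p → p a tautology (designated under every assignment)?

No

Countermodel: p=½ gives ½, which is not designated.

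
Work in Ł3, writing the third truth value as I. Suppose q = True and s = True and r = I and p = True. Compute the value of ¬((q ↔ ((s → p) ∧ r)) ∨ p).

False

s → p = True → True = True
(s → p) ∧ r = True ∧ I = I
q ↔ ((s → p) ∧ r) = True ↔ I = I  [1 − |1−½|]
(q ↔ ((s → p) ∧ r)) ∨ p = I ∨ True = True
¬((q ↔ ((s → p) ∧ r)) ∨ p) = ¬True = False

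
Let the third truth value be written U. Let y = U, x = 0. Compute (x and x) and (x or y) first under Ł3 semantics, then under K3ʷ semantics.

In Ł3: x and x = 0 and 0 = 0
x or y = 0 or U = U
(x and x) and (x or y) = 0 and U = 0
In K3ʷ: x and x = 0 and 0 = 0
x or y = 0 or U = U
(x and x) and (x or y) = 0 and U = U
They differ because Ł3 and K3ʷ treat U differently under the binary connectives.

0; U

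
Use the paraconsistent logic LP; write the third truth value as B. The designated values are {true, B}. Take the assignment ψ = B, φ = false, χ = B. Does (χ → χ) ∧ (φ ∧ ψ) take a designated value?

χ → χ = B → B = B  [¬B ∨ B]
φ ∧ ψ = false ∧ B = false
(χ → χ) ∧ (φ ∧ ψ) = B ∧ false = false
false ∉ {true, B}.

No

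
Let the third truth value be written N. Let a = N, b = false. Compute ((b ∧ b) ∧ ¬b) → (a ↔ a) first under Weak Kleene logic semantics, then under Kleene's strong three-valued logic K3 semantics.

N; true

In Weak Kleene logic: b ∧ b = false ∧ false = false
¬b = ¬false = true
(b ∧ b) ∧ ¬b = false ∧ true = false
a ↔ a = N ↔ N = N
((b ∧ b) ∧ ¬b) → (a ↔ a) = false → N = N
In Kleene's strong three-valued logic K3: b ∧ b = false ∧ false = false
¬b = ¬false = true
(b ∧ b) ∧ ¬b = false ∧ true = false
a ↔ a = N ↔ N = N
((b ∧ b) ∧ ¬b) → (a ↔ a) = false → N = true  [¬false ∨ N]
They differ because Weak Kleene logic and Kleene's strong three-valued logic K3 treat N differently under the binary connectives.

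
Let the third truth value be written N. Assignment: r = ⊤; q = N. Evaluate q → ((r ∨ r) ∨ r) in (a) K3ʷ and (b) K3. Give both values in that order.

N; ⊤

In K3ʷ: r ∨ r = ⊤ ∨ ⊤ = ⊤
(r ∨ r) ∨ r = ⊤ ∨ ⊤ = ⊤
q → ((r ∨ r) ∨ r) = N → ⊤ = N  [any arg is the third value ⇒ result is the third value]
In K3: r ∨ r = ⊤ ∨ ⊤ = ⊤
(r ∨ r) ∨ r = ⊤ ∨ ⊤ = ⊤
q → ((r ∨ r) ∨ r) = N → ⊤ = ⊤
They differ because K3ʷ and K3 treat N differently under the binary connectives.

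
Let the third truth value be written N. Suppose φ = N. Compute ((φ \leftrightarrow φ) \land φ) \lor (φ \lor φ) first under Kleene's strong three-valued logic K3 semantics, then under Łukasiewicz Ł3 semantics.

N; N

In Kleene's strong three-valued logic K3: φ \leftrightarrow φ = N \leftrightarrow N = N
(φ \leftrightarrow φ) \land φ = N \land N = N
φ \lor φ = N \lor N = N
((φ \leftrightarrow φ) \land φ) \lor (φ \lor φ) = N \lor N = N
In Łukasiewicz Ł3: φ \leftrightarrow φ = N \leftrightarrow N = true
(φ \leftrightarrow φ) \land φ = true \land N = N
φ \lor φ = N \lor N = N
((φ \leftrightarrow φ) \land φ) \lor (φ \lor φ) = N \lor N = N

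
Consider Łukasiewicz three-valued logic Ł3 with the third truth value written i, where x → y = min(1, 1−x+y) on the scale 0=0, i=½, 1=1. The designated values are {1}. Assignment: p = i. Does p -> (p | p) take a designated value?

p | p = i | i = i
p -> (p | p) = i -> i = 1
1 ∈ {1}.

Yes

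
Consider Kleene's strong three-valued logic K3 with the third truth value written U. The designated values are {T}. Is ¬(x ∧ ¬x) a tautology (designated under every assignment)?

Countermodel: x=U gives U, which is not designated.

No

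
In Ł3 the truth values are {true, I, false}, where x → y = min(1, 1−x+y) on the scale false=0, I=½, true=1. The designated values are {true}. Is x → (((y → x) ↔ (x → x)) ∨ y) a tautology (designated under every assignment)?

Yes

Every assignment of x, y over {true, I, false} gives a value in {true}.
In particular, with x=I, y=I: x → (((y → x) ↔ (x → x)) ∨ y) = true.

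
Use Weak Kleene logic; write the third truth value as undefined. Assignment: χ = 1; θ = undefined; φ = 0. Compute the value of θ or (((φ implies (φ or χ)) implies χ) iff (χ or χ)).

undefined

φ or χ = 0 or 1 = 1
φ implies (φ or χ) = 0 implies 1 = 1
(φ implies (φ or χ)) implies χ = 1 implies 1 = 1
χ or χ = 1 or 1 = 1
((φ implies (φ or χ)) implies χ) iff (χ or χ) = 1 iff 1 = 1
θ or (((φ implies (φ or χ)) implies χ) iff (χ or χ)) = undefined or 1 = undefined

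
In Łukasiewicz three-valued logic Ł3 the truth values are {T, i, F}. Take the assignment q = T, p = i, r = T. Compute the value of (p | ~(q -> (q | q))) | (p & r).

i

q | q = T | T = T
q -> (q | q) = T -> T = T
~(q -> (q | q)) = ~T = F
p | ~(q -> (q | q)) = i | F = i
p & r = i & T = i
(p | ~(q -> (q | q))) | (p & r) = i | i = i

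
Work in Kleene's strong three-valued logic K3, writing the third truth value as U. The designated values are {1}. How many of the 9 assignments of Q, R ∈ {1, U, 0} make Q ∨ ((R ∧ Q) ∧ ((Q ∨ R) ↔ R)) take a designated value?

Designated under: (Q=1, R=1); (Q=1, R=U); (Q=1, R=0).

3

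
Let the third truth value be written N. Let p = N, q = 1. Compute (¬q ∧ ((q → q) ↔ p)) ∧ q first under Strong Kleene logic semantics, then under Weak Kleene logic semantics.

In Strong Kleene logic: ¬q = ¬1 = 0
q → q = 1 → 1 = 1
(q → q) ↔ p = 1 ↔ N = N
¬q ∧ ((q → q) ↔ p) = 0 ∧ N = 0
(¬q ∧ ((q → q) ↔ p)) ∧ q = 0 ∧ 1 = 0
In Weak Kleene logic: ¬q = ¬1 = 0
q → q = 1 → 1 = 1
(q → q) ↔ p = 1 ↔ N = N
¬q ∧ ((q → q) ↔ p) = 0 ∧ N = N
(¬q ∧ ((q → q) ↔ p)) ∧ q = N ∧ 1 = N
They differ because Strong Kleene logic and Weak Kleene logic treat N differently under the binary connectives.

0; N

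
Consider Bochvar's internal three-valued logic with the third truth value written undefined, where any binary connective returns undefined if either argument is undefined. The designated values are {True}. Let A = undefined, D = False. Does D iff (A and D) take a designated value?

No

A and D = undefined and False = undefined
D iff (A and D) = False iff undefined = undefined
undefined ∉ {True}.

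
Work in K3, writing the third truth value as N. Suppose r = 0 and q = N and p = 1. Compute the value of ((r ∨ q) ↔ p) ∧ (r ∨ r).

r ∨ q = 0 ∨ N = N
(r ∨ q) ↔ p = N ↔ 1 = N
r ∨ r = 0 ∨ 0 = 0
((r ∨ q) ↔ p) ∧ (r ∨ r) = N ∧ 0 = 0

0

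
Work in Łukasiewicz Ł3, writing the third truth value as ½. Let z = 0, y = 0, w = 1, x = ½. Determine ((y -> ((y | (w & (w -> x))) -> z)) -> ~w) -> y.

1

w -> x = 1 -> ½ = ½
w & (w -> x) = 1 & ½ = ½
y | (w & (w -> x)) = 0 | ½ = ½
(y | (w & (w -> x))) -> z = ½ -> 0 = ½
y -> ((y | (w & (w -> x))) -> z) = 0 -> ½ = 1
~w = ~1 = 0
(y -> ((y | (w & (w -> x))) -> z)) -> ~w = 1 -> 0 = 0
((y -> ((y | (w & (w -> x))) -> z)) -> ~w) -> y = 0 -> 0 = 1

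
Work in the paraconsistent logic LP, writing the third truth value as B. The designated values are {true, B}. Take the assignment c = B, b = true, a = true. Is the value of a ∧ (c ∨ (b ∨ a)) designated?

Yes

b ∨ a = true ∨ true = true
c ∨ (b ∨ a) = B ∨ true = true
a ∧ (c ∨ (b ∨ a)) = true ∧ true = true
true ∈ {true, B}.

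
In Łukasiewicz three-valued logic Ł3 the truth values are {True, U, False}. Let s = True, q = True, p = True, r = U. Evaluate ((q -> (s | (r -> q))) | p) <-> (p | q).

True

r -> q = U -> True = True  [min(1, 1−½+1)]
s | (r -> q) = True | True = True
q -> (s | (r -> q)) = True -> True = True
(q -> (s | (r -> q))) | p = True | True = True
p | q = True | True = True
((q -> (s | (r -> q))) | p) <-> (p | q) = True <-> True = True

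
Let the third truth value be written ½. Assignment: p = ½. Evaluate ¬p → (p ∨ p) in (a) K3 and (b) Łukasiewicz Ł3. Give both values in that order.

In K3: ¬p = ¬½ = ½
p ∨ p = ½ ∨ ½ = ½
¬p → (p ∨ p) = ½ → ½ = ½  [¬½ ∨ ½]
In Łukasiewicz Ł3: ¬p = ¬½ = ½
p ∨ p = ½ ∨ ½ = ½
¬p → (p ∨ p) = ½ → ½ = 1  [min(1, 1−½+½)]
They differ because K3 and Łukasiewicz Ł3 treat ½ differently under implication.

½; 1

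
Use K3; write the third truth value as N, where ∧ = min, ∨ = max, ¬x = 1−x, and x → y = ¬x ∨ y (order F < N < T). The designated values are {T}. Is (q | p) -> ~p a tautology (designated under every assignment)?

Countermodel: q=T, p=T gives F, which is not designated.

No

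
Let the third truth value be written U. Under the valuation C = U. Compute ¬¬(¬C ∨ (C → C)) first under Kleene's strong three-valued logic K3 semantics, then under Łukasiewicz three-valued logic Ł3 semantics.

U; ⊤

In Kleene's strong three-valued logic K3: ¬C = ¬U = U
C → C = U → U = U  [¬U ∨ U]
¬C ∨ (C → C) = U ∨ U = U
¬(¬C ∨ (C → C)) = ¬U = U
¬¬(¬C ∨ (C → C)) = ¬U = U
In Łukasiewicz three-valued logic Ł3: ¬C = ¬U = U
C → C = U → U = ⊤
¬C ∨ (C → C) = U ∨ ⊤ = ⊤
¬(¬C ∨ (C → C)) = ¬⊤ = ⊥
¬¬(¬C ∨ (C → C)) = ¬⊥ = ⊤
They differ because Kleene's strong three-valued logic K3 and Łukasiewicz three-valued logic Ł3 treat U differently under implication.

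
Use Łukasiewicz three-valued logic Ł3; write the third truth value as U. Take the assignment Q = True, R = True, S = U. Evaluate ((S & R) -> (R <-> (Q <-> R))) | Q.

S & R = U & True = U
Q <-> R = True <-> True = True
R <-> (Q <-> R) = True <-> True = True
(S & R) -> (R <-> (Q <-> R)) = U -> True = True  [min(1, 1−½+1)]
((S & R) -> (R <-> (Q <-> R))) | Q = True | True = True

True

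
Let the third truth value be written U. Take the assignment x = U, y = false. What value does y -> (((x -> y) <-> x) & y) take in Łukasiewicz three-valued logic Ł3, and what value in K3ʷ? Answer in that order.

In Łukasiewicz three-valued logic Ł3: x -> y = U -> false = U  [min(1, 1−½+0)]
(x -> y) <-> x = U <-> U = true
((x -> y) <-> x) & y = true & false = false
y -> (((x -> y) <-> x) & y) = false -> false = true
In K3ʷ: x -> y = U -> false = U
(x -> y) <-> x = U <-> U = U
((x -> y) <-> x) & y = U & false = U
y -> (((x -> y) <-> x) & y) = false -> U = U
They differ because Łukasiewicz three-valued logic Ł3 and K3ʷ treat U differently under the binary connectives.

true; U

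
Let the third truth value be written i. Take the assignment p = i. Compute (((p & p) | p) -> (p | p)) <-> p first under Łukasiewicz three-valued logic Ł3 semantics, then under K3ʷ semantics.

i; i

In Łukasiewicz three-valued logic Ł3: p & p = i & i = i
(p & p) | p = i | i = i
p | p = i | i = i
((p & p) | p) -> (p | p) = i -> i = ⊤
(((p & p) | p) -> (p | p)) <-> p = ⊤ <-> i = i
In K3ʷ: p & p = i & i = i
(p & p) | p = i | i = i
p | p = i | i = i
((p & p) | p) -> (p | p) = i -> i = i  [any arg is the third value ⇒ result is the third value]
(((p & p) | p) -> (p | p)) <-> p = i <-> i = i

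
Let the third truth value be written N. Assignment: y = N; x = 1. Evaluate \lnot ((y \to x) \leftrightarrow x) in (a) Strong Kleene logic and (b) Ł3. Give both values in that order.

In Strong Kleene logic: y \to x = N \to 1 = 1  [\lnot N \lor 1]
(y \to x) \leftrightarrow x = 1 \leftrightarrow 1 = 1
\lnot ((y \to x) \leftrightarrow x) = \lnot 1 = 0
In Ł3: y \to x = N \to 1 = 1  [min(1, 1−½+1)]
(y \to x) \leftrightarrow x = 1 \leftrightarrow 1 = 1
\lnot ((y \to x) \leftrightarrow x) = \lnot 1 = 0

0; 0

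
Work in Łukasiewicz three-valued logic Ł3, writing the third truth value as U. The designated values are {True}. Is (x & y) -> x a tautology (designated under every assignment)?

Yes

Every assignment of x, y over {True, U, False} gives a value in {True}.
In particular, with x=U, y=U: (x & y) -> x = True.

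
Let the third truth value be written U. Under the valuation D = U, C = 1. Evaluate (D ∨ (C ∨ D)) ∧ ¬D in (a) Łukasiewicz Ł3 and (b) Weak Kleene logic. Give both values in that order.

In Łukasiewicz Ł3: C ∨ D = 1 ∨ U = 1
D ∨ (C ∨ D) = U ∨ 1 = 1
¬D = ¬U = U
(D ∨ (C ∨ D)) ∧ ¬D = 1 ∧ U = U
In Weak Kleene logic: C ∨ D = 1 ∨ U = U
D ∨ (C ∨ D) = U ∨ U = U
¬D = ¬U = U
(D ∨ (C ∨ D)) ∧ ¬D = U ∧ U = U

U; U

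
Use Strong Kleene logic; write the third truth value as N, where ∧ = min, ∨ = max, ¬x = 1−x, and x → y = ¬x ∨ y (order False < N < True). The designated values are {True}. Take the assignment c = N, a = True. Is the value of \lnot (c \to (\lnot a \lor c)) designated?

\lnot a = \lnot True = False
\lnot a \lor c = False \lor N = N
c \to (\lnot a \lor c) = N \to N = N  [\lnot N \lor N]
\lnot (c \to (\lnot a \lor c)) = \lnot N = N
N ∉ {True}.

No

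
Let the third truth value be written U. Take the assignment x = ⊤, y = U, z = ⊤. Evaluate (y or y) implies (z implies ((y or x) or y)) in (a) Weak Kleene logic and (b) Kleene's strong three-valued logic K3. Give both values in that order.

U; ⊤

In Weak Kleene logic: y or y = U or U = U
y or x = U or ⊤ = U
(y or x) or y = U or U = U
z implies ((y or x) or y) = ⊤ implies U = U  [any arg is the third value ⇒ result is the third value]
(y or y) implies (z implies ((y or x) or y)) = U implies U = U
In Kleene's strong three-valued logic K3: y or y = U or U = U
y or x = U or ⊤ = ⊤
(y or x) or y = ⊤ or U = ⊤
z implies ((y or x) or y) = ⊤ implies ⊤ = ⊤
(y or y) implies (z implies ((y or x) or y)) = U implies ⊤ = ⊤  [not U or ⊤]
They differ because Weak Kleene logic and Kleene's strong three-valued logic K3 treat U differently under the binary connectives.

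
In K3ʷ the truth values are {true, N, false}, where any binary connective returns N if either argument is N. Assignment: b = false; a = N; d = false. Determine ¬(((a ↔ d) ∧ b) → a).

a ↔ d = N ↔ false = N
(a ↔ d) ∧ b = N ∧ false = N
((a ↔ d) ∧ b) → a = N → N = N  [any arg is the third value ⇒ result is the third value]
¬(((a ↔ d) ∧ b) → a) = ¬N = N

N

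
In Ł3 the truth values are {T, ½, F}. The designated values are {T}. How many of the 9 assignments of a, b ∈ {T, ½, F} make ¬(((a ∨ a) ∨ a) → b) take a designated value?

1

Designated under: (a=T, b=F).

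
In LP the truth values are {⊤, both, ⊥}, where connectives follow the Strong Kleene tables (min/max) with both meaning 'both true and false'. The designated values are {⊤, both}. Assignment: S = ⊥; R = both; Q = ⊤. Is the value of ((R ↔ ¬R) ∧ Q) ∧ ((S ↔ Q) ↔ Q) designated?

¬R = ¬both = both
R ↔ ¬R = both ↔ both = both
(R ↔ ¬R) ∧ Q = both ∧ ⊤ = both
S ↔ Q = ⊥ ↔ ⊤ = ⊥
(S ↔ Q) ↔ Q = ⊥ ↔ ⊤ = ⊥
((R ↔ ¬R) ∧ Q) ∧ ((S ↔ Q) ↔ Q) = both ∧ ⊥ = ⊥
⊥ ∉ {⊤, both}.

No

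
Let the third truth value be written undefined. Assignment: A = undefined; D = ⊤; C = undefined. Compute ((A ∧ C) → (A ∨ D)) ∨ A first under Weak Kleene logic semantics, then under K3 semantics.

In Weak Kleene logic: A ∧ C = undefined ∧ undefined = undefined
A ∨ D = undefined ∨ ⊤ = undefined
(A ∧ C) → (A ∨ D) = undefined → undefined = undefined  [any arg is the third value ⇒ result is the third value]
((A ∧ C) → (A ∨ D)) ∨ A = undefined ∨ undefined = undefined
In K3: A ∧ C = undefined ∧ undefined = undefined
A ∨ D = undefined ∨ ⊤ = ⊤
(A ∧ C) → (A ∨ D) = undefined → ⊤ = ⊤  [¬undefined ∨ ⊤]
((A ∧ C) → (A ∨ D)) ∨ A = ⊤ ∨ undefined = ⊤
They differ because Weak Kleene logic and K3 treat undefined differently under the binary connectives.

undefined; ⊤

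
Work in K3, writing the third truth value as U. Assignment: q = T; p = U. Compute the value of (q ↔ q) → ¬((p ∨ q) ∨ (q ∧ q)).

F

q ↔ q = T ↔ T = T
p ∨ q = U ∨ T = T
q ∧ q = T ∧ T = T
(p ∨ q) ∨ (q ∧ q) = T ∨ T = T
¬((p ∨ q) ∨ (q ∧ q)) = ¬T = F
(q ↔ q) → ¬((p ∨ q) ∨ (q ∧ q)) = T → F = F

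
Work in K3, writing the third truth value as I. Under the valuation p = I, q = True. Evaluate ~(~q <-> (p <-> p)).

~q = ~True = False
p <-> p = I <-> I = I
~q <-> (p <-> p) = False <-> I = I
~(~q <-> (p <-> p)) = ~I = I

I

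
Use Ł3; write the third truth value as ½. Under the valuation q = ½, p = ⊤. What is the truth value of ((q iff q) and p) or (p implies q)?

q iff q = ½ iff ½ = ⊤  [1 − |½−½|]
(q iff q) and p = ⊤ and ⊤ = ⊤
p implies q = ⊤ implies ½ = ½
((q iff q) and p) or (p implies q) = ⊤ or ½ = ⊤

⊤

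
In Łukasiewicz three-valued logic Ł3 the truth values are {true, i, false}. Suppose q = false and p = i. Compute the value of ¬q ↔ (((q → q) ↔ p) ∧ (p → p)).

i

¬q = ¬false = true
q → q = false → false = true
(q → q) ↔ p = true ↔ i = i  [1 − |1−½|]
p → p = i → i = true
((q → q) ↔ p) ∧ (p → p) = i ∧ true = i
¬q ↔ (((q → q) ↔ p) ∧ (p → p)) = true ↔ i = i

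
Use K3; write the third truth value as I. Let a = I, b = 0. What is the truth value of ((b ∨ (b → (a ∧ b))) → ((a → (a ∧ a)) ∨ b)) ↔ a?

a ∧ b = I ∧ 0 = 0
b → (a ∧ b) = 0 → 0 = 1
b ∨ (b → (a ∧ b)) = 0 ∨ 1 = 1
a ∧ a = I ∧ I = I
a → (a ∧ a) = I → I = I
(a → (a ∧ a)) ∨ b = I ∨ 0 = I
(b ∨ (b → (a ∧ b))) → ((a → (a ∧ a)) ∨ b) = 1 → I = I
((b ∨ (b → (a ∧ b))) → ((a → (a ∧ a)) ∨ b)) ↔ a = I ↔ I = I

I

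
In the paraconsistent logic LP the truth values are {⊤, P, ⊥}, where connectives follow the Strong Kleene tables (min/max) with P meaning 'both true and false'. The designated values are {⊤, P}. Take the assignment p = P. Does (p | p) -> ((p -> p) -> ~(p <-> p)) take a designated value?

p | p = P | P = P
p -> p = P -> P = P  [~P | P]
p <-> p = P <-> P = P
~(p <-> p) = ~P = P
(p -> p) -> ~(p <-> p) = P -> P = P
(p | p) -> ((p -> p) -> ~(p <-> p)) = P -> P = P
P ∈ {⊤, P}.

Yes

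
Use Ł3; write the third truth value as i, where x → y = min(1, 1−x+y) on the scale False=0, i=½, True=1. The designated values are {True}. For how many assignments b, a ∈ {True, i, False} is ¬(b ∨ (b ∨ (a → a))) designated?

Of the 9 assignments, 0 give a value in {True}.

0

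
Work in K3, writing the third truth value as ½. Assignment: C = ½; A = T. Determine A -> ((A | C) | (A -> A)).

A | C = T | ½ = T
A -> A = T -> T = T
(A | C) | (A -> A) = T | T = T
A -> ((A | C) | (A -> A)) = T -> T = T

T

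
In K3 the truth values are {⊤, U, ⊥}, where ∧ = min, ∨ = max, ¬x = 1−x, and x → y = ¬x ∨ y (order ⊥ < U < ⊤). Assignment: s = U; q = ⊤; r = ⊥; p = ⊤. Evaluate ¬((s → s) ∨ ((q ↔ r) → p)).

s → s = U → U = U  [¬U ∨ U]
q ↔ r = ⊤ ↔ ⊥ = ⊥
(q ↔ r) → p = ⊥ → ⊤ = ⊤
(s → s) ∨ ((q ↔ r) → p) = U ∨ ⊤ = ⊤
¬((s → s) ∨ ((q ↔ r) → p)) = ¬⊤ = ⊥

⊥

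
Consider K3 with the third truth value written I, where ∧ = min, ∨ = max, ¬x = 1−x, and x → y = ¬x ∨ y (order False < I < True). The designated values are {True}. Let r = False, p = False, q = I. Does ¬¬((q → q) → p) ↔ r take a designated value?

No

q → q = I → I = I
(q → q) → p = I → False = I
¬((q → q) → p) = ¬I = I
¬¬((q → q) → p) = ¬I = I
¬¬((q → q) → p) ↔ r = I ↔ False = I
I ∉ {True}.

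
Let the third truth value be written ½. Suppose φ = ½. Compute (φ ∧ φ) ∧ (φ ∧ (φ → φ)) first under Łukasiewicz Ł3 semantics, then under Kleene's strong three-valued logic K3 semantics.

In Łukasiewicz Ł3: φ ∧ φ = ½ ∧ ½ = ½
φ → φ = ½ → ½ = ⊤
φ ∧ (φ → φ) = ½ ∧ ⊤ = ½
(φ ∧ φ) ∧ (φ ∧ (φ → φ)) = ½ ∧ ½ = ½
In Kleene's strong three-valued logic K3: φ ∧ φ = ½ ∧ ½ = ½
φ → φ = ½ → ½ = ½
φ ∧ (φ → φ) = ½ ∧ ½ = ½
(φ ∧ φ) ∧ (φ ∧ (φ → φ)) = ½ ∧ ½ = ½

½; ½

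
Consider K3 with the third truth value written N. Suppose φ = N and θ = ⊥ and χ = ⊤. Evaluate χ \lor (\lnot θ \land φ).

⊤

\lnot θ = \lnot ⊥ = ⊤
\lnot θ \land φ = ⊤ \land N = N
χ \lor (\lnot θ \land φ) = ⊤ \lor N = ⊤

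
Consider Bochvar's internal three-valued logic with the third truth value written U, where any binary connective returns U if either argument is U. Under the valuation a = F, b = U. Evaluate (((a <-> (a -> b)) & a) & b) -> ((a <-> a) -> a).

a -> b = F -> U = U  [any arg is the third value ⇒ result is the third value]
a <-> (a -> b) = F <-> U = U
(a <-> (a -> b)) & a = U & F = U
((a <-> (a -> b)) & a) & b = U & U = U
a <-> a = F <-> F = T
(a <-> a) -> a = T -> F = F
(((a <-> (a -> b)) & a) & b) -> ((a <-> a) -> a) = U -> F = U

U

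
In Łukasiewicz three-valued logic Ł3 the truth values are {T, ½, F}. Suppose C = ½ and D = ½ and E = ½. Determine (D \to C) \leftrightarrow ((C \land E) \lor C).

½

D \to C = ½ \to ½ = T  [min(1, 1−½+½)]
C \land E = ½ \land ½ = ½
(C \land E) \lor C = ½ \lor ½ = ½
(D \to C) \leftrightarrow ((C \land E) \lor C) = T \leftrightarrow ½ = ½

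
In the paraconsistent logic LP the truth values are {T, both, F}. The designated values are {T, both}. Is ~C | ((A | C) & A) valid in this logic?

No

Countermodel: C=T, A=F gives F, which is not designated.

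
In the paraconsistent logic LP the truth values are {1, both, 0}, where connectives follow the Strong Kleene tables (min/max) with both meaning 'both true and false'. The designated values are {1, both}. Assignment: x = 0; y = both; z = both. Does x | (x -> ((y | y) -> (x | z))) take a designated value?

Yes

y | y = both | both = both
x | z = 0 | both = both
(y | y) -> (x | z) = both -> both = both  [~both | both]
x -> ((y | y) -> (x | z)) = 0 -> both = 1
x | (x -> ((y | y) -> (x | z))) = 0 | 1 = 1
1 ∈ {1, both}.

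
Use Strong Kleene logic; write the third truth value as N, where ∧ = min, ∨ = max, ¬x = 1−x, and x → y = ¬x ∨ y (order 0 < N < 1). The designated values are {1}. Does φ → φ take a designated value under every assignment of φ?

Countermodel: φ=N gives N, which is not designated.

No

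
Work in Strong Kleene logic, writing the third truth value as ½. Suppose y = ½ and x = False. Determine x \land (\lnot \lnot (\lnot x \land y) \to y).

False

\lnot x = \lnot False = True
\lnot x \land y = True \land ½ = ½
\lnot (\lnot x \land y) = \lnot ½ = ½
\lnot \lnot (\lnot x \land y) = \lnot ½ = ½
\lnot \lnot (\lnot x \land y) \to y = ½ \to ½ = ½
x \land (\lnot \lnot (\lnot x \land y) \to y) = False \land ½ = False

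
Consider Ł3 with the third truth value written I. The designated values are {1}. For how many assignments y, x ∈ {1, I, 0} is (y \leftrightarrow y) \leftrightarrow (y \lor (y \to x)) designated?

Of the 9 assignments, 8 give a value in {1}.

8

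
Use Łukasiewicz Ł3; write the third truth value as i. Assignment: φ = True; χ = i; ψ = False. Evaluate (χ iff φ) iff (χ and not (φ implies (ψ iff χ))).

χ iff φ = i iff True = i  [1 − |½−1|]
ψ iff χ = False iff i = i
φ implies (ψ iff χ) = True implies i = i
not (φ implies (ψ iff χ)) = not i = i
χ and not (φ implies (ψ iff χ)) = i and i = i
(χ iff φ) iff (χ and not (φ implies (ψ iff χ))) = i iff i = True

True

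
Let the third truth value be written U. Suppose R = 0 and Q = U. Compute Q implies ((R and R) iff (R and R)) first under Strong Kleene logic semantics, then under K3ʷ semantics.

In Strong Kleene logic: R and R = 0 and 0 = 0
R and R = 0 and 0 = 0
(R and R) iff (R and R) = 0 iff 0 = 1
Q implies ((R and R) iff (R and R)) = U implies 1 = 1  [not U or 1]
In K3ʷ: R and R = 0 and 0 = 0
R and R = 0 and 0 = 0
(R and R) iff (R and R) = 0 iff 0 = 1
Q implies ((R and R) iff (R and R)) = U implies 1 = U
They differ because Strong Kleene logic and K3ʷ treat U differently under the binary connectives.

1; U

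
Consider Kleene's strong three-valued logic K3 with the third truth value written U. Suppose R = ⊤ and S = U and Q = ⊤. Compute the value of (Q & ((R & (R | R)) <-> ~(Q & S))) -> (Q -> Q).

⊤

R | R = ⊤ | ⊤ = ⊤
R & (R | R) = ⊤ & ⊤ = ⊤
Q & S = ⊤ & U = U
~(Q & S) = ~U = U
(R & (R | R)) <-> ~(Q & S) = ⊤ <-> U = U
Q & ((R & (R | R)) <-> ~(Q & S)) = ⊤ & U = U
Q -> Q = ⊤ -> ⊤ = ⊤
(Q & ((R & (R | R)) <-> ~(Q & S))) -> (Q -> Q) = U -> ⊤ = ⊤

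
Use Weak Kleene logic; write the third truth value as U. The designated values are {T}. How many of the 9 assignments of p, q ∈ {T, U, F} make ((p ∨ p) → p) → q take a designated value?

Designated under: (p=T, q=T); (p=F, q=T).

2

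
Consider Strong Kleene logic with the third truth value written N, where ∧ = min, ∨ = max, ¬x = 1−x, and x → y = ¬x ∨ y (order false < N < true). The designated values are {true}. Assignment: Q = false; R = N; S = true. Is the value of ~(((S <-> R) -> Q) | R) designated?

S <-> R = true <-> N = N
(S <-> R) -> Q = N -> false = N  [~N | false]
((S <-> R) -> Q) | R = N | N = N
~(((S <-> R) -> Q) | R) = ~N = N
N ∉ {true}.

No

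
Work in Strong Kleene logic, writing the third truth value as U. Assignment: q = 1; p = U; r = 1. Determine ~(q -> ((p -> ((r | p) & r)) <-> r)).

r | p = 1 | U = 1
(r | p) & r = 1 & 1 = 1
p -> ((r | p) & r) = U -> 1 = 1  [~U | 1]
(p -> ((r | p) & r)) <-> r = 1 <-> 1 = 1
q -> ((p -> ((r | p) & r)) <-> r) = 1 -> 1 = 1
~(q -> ((p -> ((r | p) & r)) <-> r)) = ~1 = 0

0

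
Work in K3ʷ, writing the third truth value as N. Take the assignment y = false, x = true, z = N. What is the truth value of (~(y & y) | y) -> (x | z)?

y & y = false & false = false
~(y & y) = ~false = true
~(y & y) | y = true | false = true
x | z = true | N = N
(~(y & y) | y) -> (x | z) = true -> N = N  [any arg is the third value ⇒ result is the third value]

N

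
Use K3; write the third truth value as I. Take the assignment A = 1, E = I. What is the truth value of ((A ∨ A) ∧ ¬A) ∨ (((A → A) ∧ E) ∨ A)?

1

A ∨ A = 1 ∨ 1 = 1
¬A = ¬1 = 0
(A ∨ A) ∧ ¬A = 1 ∧ 0 = 0
A → A = 1 → 1 = 1
(A → A) ∧ E = 1 ∧ I = I
((A → A) ∧ E) ∨ A = I ∨ 1 = 1
((A ∨ A) ∧ ¬A) ∨ (((A → A) ∧ E) ∨ A) = 0 ∨ 1 = 1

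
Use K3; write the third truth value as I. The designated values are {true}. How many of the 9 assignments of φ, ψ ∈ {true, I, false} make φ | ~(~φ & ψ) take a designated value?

Of the 9 assignments, 5 give a value in {true}.

5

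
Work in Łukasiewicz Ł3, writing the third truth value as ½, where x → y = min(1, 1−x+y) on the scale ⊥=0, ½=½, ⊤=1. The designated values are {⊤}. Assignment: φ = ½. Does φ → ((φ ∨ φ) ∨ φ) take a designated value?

φ ∨ φ = ½ ∨ ½ = ½
(φ ∨ φ) ∨ φ = ½ ∨ ½ = ½
φ → ((φ ∨ φ) ∨ φ) = ½ → ½ = ⊤
⊤ ∈ {⊤}.

Yes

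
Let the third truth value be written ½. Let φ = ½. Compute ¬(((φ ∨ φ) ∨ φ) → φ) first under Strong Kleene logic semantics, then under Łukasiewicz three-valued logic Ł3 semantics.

In Strong Kleene logic: φ ∨ φ = ½ ∨ ½ = ½
(φ ∨ φ) ∨ φ = ½ ∨ ½ = ½
((φ ∨ φ) ∨ φ) → φ = ½ → ½ = ½  [¬½ ∨ ½]
¬(((φ ∨ φ) ∨ φ) → φ) = ¬½ = ½
In Łukasiewicz three-valued logic Ł3: φ ∨ φ = ½ ∨ ½ = ½
(φ ∨ φ) ∨ φ = ½ ∨ ½ = ½
((φ ∨ φ) ∨ φ) → φ = ½ → ½ = ⊤  [min(1, 1−½+½)]
¬(((φ ∨ φ) ∨ φ) → φ) = ¬⊤ = ⊥
They differ because Strong Kleene logic and Łukasiewicz three-valued logic Ł3 treat ½ differently under implication.

½; ⊥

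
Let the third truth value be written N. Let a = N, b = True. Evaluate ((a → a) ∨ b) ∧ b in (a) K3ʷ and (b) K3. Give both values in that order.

N; True

In K3ʷ: a → a = N → N = N
(a → a) ∨ b = N ∨ True = N
((a → a) ∨ b) ∧ b = N ∧ True = N
In K3: a → a = N → N = N  [¬N ∨ N]
(a → a) ∨ b = N ∨ True = True
((a → a) ∨ b) ∧ b = True ∧ True = True
They differ because K3ʷ and K3 treat N differently under the binary connectives.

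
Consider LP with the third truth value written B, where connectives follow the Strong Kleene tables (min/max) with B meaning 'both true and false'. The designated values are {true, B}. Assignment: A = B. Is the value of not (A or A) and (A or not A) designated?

A or A = B or B = B
not (A or A) = not B = B
not A = not B = B
A or not A = B or B = B
not (A or A) and (A or not A) = B and B = B
B ∈ {true, B}.

Yes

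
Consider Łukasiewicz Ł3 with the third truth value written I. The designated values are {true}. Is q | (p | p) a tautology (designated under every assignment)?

No

Countermodel: q=I, p=I gives I, which is not designated.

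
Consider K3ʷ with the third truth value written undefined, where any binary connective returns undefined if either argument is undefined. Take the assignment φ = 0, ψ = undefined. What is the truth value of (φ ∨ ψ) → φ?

undefined

φ ∨ ψ = 0 ∨ undefined = undefined
(φ ∨ ψ) → φ = undefined → 0 = undefined  [any arg is the third value ⇒ result is the third value]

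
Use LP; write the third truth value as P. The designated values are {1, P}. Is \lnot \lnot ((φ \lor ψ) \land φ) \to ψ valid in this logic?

No

Countermodel: φ=1, ψ=0 gives 0, which is not designated.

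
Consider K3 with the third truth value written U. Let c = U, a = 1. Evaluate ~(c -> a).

0

c -> a = U -> 1 = 1  [~U | 1]
~(c -> a) = ~1 = 0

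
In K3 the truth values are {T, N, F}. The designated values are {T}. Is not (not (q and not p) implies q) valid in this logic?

Countermodel: q=T, p=T gives F, which is not designated.

No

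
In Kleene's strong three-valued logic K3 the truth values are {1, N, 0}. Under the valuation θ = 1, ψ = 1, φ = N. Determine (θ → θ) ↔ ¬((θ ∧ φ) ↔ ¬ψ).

N

θ → θ = 1 → 1 = 1
θ ∧ φ = 1 ∧ N = N
¬ψ = ¬1 = 0
(θ ∧ φ) ↔ ¬ψ = N ↔ 0 = N
¬((θ ∧ φ) ↔ ¬ψ) = ¬N = N
(θ → θ) ↔ ¬((θ ∧ φ) ↔ ¬ψ) = 1 ↔ N = N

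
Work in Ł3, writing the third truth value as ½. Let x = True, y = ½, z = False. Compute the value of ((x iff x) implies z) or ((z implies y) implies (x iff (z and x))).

x iff x = True iff True = True
(x iff x) implies z = True implies False = False
z implies y = False implies ½ = True  [min(1, 1−0+½)]
z and x = False and True = False
x iff (z and x) = True iff False = False
(z implies y) implies (x iff (z and x)) = True implies False = False
((x iff x) implies z) or ((z implies y) implies (x iff (z and x))) = False or False = False

False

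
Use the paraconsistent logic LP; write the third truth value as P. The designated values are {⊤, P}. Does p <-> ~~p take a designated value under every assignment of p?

Every assignment of p over {⊤, P, ⊥} gives a value in {⊤, P}.
In particular, with p=P: p <-> ~~p = P.

Yes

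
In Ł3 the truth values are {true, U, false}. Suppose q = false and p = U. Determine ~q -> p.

U

~q = ~false = true
~q -> p = true -> U = U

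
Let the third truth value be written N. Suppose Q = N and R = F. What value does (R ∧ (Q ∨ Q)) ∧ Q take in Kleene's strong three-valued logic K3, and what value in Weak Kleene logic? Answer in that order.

In Kleene's strong three-valued logic K3: Q ∨ Q = N ∨ N = N
R ∧ (Q ∨ Q) = F ∧ N = F
(R ∧ (Q ∨ Q)) ∧ Q = F ∧ N = F
In Weak Kleene logic: Q ∨ Q = N ∨ N = N
R ∧ (Q ∨ Q) = F ∧ N = N
(R ∧ (Q ∨ Q)) ∧ Q = N ∧ N = N
They differ because Kleene's strong three-valued logic K3 and Weak Kleene logic treat N differently under the binary connectives.

F; N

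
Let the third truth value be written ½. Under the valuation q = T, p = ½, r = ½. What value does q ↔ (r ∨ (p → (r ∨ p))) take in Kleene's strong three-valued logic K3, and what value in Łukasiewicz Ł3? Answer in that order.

½; T

In Kleene's strong three-valued logic K3: r ∨ p = ½ ∨ ½ = ½
p → (r ∨ p) = ½ → ½ = ½  [¬½ ∨ ½]
r ∨ (p → (r ∨ p)) = ½ ∨ ½ = ½
q ↔ (r ∨ (p → (r ∨ p))) = T ↔ ½ = ½
In Łukasiewicz Ł3: r ∨ p = ½ ∨ ½ = ½
p → (r ∨ p) = ½ → ½ = T  [min(1, 1−½+½)]
r ∨ (p → (r ∨ p)) = ½ ∨ T = T
q ↔ (r ∨ (p → (r ∨ p))) = T ↔ T = T
They differ because Kleene's strong three-valued logic K3 and Łukasiewicz Ł3 treat ½ differently under implication.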